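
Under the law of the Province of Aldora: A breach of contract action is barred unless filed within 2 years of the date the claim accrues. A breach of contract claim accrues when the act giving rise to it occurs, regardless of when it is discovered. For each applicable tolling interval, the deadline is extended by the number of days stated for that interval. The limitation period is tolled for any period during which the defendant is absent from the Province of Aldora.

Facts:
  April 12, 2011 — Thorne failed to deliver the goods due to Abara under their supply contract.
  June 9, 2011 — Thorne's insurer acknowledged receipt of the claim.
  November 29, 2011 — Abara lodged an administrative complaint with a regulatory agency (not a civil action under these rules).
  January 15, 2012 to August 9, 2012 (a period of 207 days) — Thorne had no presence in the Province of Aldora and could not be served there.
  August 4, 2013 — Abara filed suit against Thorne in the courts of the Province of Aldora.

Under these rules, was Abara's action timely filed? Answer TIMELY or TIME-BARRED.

TIMELY

The limitation period began to run on April 12, 2011.
The untolled deadline — 2 years after April 12, 2011 — is April 12, 2013.
Because the defendant's absence from the jurisdiction ran from January 15, 2012 to August 9, 2012, the deadline is extended by 207 days to November 5, 2013.
Nothing else in the chronology tolls or restarts the period.
Abara filed on August 4, 2013, before the November 5, 2013 deadline, so the action is timely.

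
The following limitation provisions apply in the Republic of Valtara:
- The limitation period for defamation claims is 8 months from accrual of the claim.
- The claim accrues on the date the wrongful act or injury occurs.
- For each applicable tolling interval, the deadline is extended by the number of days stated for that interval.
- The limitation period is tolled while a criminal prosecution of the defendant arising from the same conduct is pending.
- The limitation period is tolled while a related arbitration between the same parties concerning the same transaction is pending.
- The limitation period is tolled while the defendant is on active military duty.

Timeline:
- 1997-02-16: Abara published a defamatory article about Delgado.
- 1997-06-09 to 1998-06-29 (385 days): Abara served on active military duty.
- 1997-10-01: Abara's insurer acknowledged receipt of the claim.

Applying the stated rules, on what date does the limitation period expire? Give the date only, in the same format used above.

1998-11-05

The limitation period began to run on 1997-02-16.
8 months from 1997-02-16 is 1997-10-16.
Because the defendant's active military service ran from 1997-06-09 to 1998-06-29, the deadline is extended by 385 days to 1998-11-05.
Nothing else in the chronology tolls or restarts the period.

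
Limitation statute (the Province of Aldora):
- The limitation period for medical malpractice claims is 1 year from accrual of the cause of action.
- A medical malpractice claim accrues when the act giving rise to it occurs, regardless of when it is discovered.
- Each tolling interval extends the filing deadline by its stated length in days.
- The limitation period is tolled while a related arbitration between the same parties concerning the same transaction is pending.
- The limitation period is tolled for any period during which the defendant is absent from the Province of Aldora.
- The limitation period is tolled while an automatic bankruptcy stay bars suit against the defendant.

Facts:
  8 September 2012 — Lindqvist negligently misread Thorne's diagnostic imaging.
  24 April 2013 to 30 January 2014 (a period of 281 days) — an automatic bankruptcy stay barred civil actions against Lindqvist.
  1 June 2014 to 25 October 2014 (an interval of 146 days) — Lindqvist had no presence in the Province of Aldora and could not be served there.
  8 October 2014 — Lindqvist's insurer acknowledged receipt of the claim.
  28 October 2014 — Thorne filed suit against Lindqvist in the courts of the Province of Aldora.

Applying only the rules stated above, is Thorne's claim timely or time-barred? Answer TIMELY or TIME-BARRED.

The cause of action accrued on 8 September 2012, the date of the act.
1 year from 8 September 2012 is 8 September 2013.
The period was tolled for 281 days by the automatic bankruptcy stay (24 April 2013 to 30 January 2014), pushing the deadline to 16 June 2014.
The defendant's absence from the jurisdiction from 1 June 2014 to 25 October 2014 tolled the period for 146 days, extending the deadline to 9 November 2014.
The other events in the timeline have no effect on the limitation period under the stated rules.
Filing on 28 October 2014 beat the 9 November 2014 deadline — the action is timely.

TIMELY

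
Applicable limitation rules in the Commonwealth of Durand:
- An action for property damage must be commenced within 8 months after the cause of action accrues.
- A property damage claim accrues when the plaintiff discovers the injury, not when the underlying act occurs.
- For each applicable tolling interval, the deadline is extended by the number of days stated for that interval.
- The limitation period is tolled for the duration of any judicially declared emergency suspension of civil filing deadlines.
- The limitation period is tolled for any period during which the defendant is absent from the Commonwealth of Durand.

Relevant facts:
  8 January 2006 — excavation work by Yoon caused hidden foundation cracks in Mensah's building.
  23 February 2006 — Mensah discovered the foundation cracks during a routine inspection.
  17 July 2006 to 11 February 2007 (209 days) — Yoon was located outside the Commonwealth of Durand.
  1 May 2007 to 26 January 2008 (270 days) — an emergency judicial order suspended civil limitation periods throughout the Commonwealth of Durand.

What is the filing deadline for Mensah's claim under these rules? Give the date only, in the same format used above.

The claim did not accrue until Mensah discovered the injury on 23 February 2006; the 8 January 2006 act date does not start the clock under the stated rule.
8 months from 23 February 2006 is 23 October 2006.
Because the defendant's absence from the jurisdiction ran from 17 July 2006 to 11 February 2007, the deadline is extended by 209 days to 20 May 2007.
Because the emergency suspension of filing deadlines ran from 1 May 2007 to 26 January 2008, the deadline is extended by 270 days to 14 February 2008.

14 February 2008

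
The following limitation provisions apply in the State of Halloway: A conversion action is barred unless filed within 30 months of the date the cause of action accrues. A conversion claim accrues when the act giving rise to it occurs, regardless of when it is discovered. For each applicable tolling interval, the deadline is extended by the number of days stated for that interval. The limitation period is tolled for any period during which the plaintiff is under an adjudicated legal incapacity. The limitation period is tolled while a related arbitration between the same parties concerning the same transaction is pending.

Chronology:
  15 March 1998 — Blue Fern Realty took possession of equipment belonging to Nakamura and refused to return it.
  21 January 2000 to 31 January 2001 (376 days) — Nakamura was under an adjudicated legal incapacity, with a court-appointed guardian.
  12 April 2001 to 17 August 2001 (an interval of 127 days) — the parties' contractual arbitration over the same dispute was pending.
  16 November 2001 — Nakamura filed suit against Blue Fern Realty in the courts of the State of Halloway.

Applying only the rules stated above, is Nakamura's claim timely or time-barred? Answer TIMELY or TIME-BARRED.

The cause of action accrued on 15 March 1998, the date of the act.
The untolled deadline — 30 months after 15 March 1998 — is 15 September 2000.
The plaintiff's legal incapacity from 21 January 2000 to 31 January 2001 tolled the period for 376 days, extending the deadline to 26 September 2001.
The period was tolled for 127 days by the pending related arbitration (12 April 2001 to 17 August 2001), pushing the deadline to 31 January 2002.
The 16 November 2001 filing precedes the 31 January 2002 deadline; the claim is timely.

TIMELY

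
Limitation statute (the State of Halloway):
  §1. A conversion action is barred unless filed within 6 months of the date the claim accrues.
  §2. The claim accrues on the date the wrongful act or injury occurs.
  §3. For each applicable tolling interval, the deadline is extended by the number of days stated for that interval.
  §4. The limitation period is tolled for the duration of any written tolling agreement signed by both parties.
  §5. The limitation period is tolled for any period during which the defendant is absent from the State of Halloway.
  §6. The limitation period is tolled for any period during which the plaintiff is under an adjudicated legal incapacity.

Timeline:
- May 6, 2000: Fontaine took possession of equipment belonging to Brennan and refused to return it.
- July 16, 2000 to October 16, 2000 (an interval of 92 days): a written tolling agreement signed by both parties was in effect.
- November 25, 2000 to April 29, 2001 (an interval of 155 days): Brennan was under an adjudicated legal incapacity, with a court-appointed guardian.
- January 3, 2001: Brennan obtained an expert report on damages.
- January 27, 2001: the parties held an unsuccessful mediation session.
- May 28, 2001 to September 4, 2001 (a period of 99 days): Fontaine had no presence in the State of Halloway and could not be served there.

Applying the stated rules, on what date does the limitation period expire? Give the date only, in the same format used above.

The claim accrued on May 6, 2000, when the wrongful act occurred.
The untolled deadline — 6 months after May 6, 2000 — is November 6, 2000.
Because the written tolling agreement ran from July 16, 2000 to October 16, 2000, the deadline is extended by 92 days to February 6, 2001.
The period was tolled for 155 days by the plaintiff's legal incapacity (November 25, 2000 to April 29, 2001), pushing the deadline to July 11, 2001.
Because the defendant's absence from the jurisdiction ran from May 28, 2001 to September 4, 2001, the deadline is extended by 99 days to October 18, 2001.
Nothing else in the chronology tolls or restarts the period.

October 18, 2001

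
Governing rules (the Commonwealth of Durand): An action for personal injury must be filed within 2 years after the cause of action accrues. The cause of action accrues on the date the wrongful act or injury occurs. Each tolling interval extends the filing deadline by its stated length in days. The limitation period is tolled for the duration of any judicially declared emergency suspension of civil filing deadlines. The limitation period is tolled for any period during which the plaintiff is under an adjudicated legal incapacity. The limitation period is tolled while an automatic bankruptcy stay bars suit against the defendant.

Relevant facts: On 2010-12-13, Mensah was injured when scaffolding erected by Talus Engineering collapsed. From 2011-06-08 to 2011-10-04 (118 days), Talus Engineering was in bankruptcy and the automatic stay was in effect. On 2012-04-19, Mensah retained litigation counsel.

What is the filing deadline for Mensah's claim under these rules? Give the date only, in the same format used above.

The claim accrued on 2010-12-13, when the wrongful act occurred.
2 years from 2010-12-13 is 2012-12-13.
The automatic bankruptcy stay from 2011-06-08 to 2011-10-04 tolled the period for 118 days, extending the deadline to 2013-04-10.
Nothing else in the chronology tolls or restarts the period.

2013-04-10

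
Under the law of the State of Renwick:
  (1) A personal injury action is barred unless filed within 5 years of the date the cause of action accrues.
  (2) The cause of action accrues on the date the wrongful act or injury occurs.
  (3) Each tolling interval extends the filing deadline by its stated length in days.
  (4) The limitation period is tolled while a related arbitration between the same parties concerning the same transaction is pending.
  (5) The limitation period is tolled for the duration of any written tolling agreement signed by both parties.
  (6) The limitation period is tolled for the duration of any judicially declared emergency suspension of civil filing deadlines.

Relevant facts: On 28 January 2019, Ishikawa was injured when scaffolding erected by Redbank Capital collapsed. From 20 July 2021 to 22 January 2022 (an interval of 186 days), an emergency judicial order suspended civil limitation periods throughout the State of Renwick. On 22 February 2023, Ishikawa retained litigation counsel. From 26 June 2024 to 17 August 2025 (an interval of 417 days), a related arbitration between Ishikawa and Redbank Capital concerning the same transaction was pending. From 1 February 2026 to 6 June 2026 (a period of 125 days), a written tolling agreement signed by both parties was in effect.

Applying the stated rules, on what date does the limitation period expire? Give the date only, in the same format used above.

22 September 2025

The limitation period began to run on 28 January 2019.
The untolled deadline — 5 years after 28 January 2019 — is 28 January 2024.
Because the emergency suspension of filing deadlines ran from 20 July 2021 to 22 January 2022, the deadline is extended by 186 days to 1 August 2024.
Because the pending related arbitration ran from 26 June 2024 to 17 August 2025, the deadline is extended by 417 days to 22 September 2025.
By the time the written tolling agreement began on 1 February 2026, the limitation period had already expired on 22 September 2025; that interval cannot revive it.
Nothing else in the chronology tolls or restarts the period.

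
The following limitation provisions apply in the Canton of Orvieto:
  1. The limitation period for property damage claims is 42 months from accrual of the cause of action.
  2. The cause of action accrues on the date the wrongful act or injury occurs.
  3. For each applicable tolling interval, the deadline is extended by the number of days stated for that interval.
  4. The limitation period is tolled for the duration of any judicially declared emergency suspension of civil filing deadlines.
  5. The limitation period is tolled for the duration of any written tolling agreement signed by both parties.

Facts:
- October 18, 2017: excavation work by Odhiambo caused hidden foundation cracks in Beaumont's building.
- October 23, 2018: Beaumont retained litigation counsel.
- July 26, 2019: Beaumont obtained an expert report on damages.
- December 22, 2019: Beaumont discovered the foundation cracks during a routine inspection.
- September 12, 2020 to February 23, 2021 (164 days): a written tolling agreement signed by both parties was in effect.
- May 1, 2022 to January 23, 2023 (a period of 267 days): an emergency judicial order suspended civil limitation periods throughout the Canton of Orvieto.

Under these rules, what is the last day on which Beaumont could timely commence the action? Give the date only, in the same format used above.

September 29, 2021

Because the rule ties accrual to occurrence, the claim accrued on October 18, 2017, not on the December 22, 2019 discovery date.
42 months from October 18, 2017 is April 18, 2021.
Because the written tolling agreement ran from September 12, 2020 to February 23, 2021, the deadline is extended by 164 days to September 29, 2021.
By the time the emergency suspension of filing deadlines began on May 1, 2022, the limitation period had already expired on September 29, 2021; that interval cannot revive it.
Nothing else in the chronology tolls or restarts the period.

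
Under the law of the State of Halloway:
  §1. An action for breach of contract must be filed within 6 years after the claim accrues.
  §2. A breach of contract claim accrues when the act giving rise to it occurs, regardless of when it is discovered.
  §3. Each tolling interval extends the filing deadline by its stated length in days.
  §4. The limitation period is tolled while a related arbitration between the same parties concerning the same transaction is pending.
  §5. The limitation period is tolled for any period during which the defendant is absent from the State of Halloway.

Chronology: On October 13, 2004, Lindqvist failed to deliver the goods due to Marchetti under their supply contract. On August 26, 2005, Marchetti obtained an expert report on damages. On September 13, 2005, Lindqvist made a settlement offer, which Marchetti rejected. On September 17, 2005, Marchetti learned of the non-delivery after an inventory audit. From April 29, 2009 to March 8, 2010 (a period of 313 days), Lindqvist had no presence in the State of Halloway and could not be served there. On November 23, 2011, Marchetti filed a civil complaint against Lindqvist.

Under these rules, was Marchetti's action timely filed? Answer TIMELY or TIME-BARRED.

The claim accrued on October 13, 2004, when the wrongful act occurred; under the stated occurrence rule the September 17, 2005 discovery does not delay accrual.
6 years from October 13, 2004 is October 13, 2010.
Because the defendant's absence from the jurisdiction ran from April 29, 2009 to March 8, 2010, the deadline is extended by 313 days to August 22, 2011.
None of the other events listed affects the running of the period under the stated rules.
Marchetti filed on November 23, 2011, after the August 22, 2011 deadline, so the action is time-barred.

TIME-BARRED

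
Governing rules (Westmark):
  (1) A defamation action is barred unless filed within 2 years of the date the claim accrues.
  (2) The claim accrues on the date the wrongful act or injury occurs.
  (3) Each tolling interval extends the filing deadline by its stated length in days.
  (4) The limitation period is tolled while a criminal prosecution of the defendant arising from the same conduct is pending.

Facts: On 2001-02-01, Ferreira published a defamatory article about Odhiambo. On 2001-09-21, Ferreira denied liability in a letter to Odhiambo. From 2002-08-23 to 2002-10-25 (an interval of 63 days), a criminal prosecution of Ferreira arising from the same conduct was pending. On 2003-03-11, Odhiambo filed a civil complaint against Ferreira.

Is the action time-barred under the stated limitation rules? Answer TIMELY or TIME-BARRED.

TIMELY

The claim accrued on 2001-02-01, the date of the act.
Adding the 2 years base period to 2001-02-01 gives a deadline of 2003-02-01, before any tolling.
Because the pending criminal prosecution ran from 2002-08-23 to 2002-10-25, the deadline is extended by 63 days to 2003-04-05.
None of the other events listed affects the running of the period under the stated rules.
Filing on 2003-03-11 beat the 2003-04-05 deadline — the action is timely.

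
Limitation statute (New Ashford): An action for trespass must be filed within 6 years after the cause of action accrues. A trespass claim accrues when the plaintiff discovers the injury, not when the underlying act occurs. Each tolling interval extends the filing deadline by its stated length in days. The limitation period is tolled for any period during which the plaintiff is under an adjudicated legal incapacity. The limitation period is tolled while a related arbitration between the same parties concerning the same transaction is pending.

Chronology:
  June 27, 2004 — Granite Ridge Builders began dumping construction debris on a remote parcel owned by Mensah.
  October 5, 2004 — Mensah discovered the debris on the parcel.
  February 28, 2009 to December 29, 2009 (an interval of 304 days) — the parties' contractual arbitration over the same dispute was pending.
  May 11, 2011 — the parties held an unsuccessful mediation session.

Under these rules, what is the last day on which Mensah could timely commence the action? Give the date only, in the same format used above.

Accrual is tied to discovery, so the period began on October 5, 2004 rather than on June 27, 2004 when the act occurred.
Adding the 6 years base period to October 5, 2004 gives a deadline of October 5, 2010, before any tolling.
The period was tolled for 304 days by the pending related arbitration (February 28, 2009 to December 29, 2009), pushing the deadline to August 5, 2011.
None of the other events listed affects the running of the period under the stated rules.

August 5, 2011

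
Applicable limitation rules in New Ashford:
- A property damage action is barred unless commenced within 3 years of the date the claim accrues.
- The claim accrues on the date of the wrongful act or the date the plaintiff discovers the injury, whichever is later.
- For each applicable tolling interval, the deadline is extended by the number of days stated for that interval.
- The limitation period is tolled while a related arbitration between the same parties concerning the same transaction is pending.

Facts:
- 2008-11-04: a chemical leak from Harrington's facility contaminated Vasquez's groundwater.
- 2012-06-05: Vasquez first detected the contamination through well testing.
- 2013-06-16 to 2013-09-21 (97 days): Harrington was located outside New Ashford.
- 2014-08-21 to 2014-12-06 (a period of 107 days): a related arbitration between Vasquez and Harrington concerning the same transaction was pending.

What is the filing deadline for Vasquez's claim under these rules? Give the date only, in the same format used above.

2015-09-20

Taking the later of the act (2008-11-04) and discovery (2012-06-05), the claim accrued on 2012-06-05.
The untolled deadline — 3 years after 2012-06-05 — is 2015-06-05.
The pending related arbitration from 2014-08-21 to 2014-12-06 tolled the period for 107 days, extending the deadline to 2015-09-20.
The defendant's absence from the jurisdiction from 2013-06-16 to 2013-09-21 does not toll the period, because no stated rule makes the defendant's absence a tolling event.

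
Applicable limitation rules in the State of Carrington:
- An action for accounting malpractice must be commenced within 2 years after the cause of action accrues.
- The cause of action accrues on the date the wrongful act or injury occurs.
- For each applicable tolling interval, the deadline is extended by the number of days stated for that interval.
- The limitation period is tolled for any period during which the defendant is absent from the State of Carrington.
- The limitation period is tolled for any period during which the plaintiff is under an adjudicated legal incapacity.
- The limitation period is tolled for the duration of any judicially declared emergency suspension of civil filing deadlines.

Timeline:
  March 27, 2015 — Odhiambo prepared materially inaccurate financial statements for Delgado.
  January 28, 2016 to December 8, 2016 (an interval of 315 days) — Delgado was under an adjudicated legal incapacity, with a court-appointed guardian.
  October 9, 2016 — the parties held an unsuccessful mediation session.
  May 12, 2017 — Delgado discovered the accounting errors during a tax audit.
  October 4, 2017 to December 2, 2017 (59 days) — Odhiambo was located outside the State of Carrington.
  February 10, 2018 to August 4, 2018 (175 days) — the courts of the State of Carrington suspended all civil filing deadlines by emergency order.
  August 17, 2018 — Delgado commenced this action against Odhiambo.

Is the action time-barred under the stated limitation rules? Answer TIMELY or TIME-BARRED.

TIMELY

The claim accrued on March 27, 2015, when the wrongful act occurred; under the stated occurrence rule the May 12, 2017 discovery does not delay accrual.
Adding the 2 years base period to March 27, 2015 gives a deadline of March 27, 2017, before any tolling.
Because the plaintiff's legal incapacity ran from January 28, 2016 to December 8, 2016, the deadline is extended by 315 days to February 5, 2018.
Because the defendant's absence from the jurisdiction ran from October 4, 2017 to December 2, 2017, the deadline is extended by 59 days to April 5, 2018.
The period was tolled for 175 days by the emergency suspension of filing deadlines (February 10, 2018 to August 4, 2018), pushing the deadline to September 27, 2018.
Nothing else in the chronology tolls or restarts the period.
Delgado filed on August 17, 2018, before the September 27, 2018 deadline, so the action is timely.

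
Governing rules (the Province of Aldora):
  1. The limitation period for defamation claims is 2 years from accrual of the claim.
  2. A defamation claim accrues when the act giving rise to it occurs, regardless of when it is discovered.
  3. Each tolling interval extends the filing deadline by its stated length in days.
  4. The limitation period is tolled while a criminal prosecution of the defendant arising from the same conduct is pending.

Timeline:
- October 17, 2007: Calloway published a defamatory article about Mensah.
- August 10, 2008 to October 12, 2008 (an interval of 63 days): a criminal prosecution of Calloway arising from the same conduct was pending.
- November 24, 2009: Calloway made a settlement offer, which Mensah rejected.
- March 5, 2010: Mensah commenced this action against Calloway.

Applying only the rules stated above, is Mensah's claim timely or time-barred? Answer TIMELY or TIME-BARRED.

The limitation period began to run on October 17, 2007.
Adding the 2 years base period to October 17, 2007 gives a deadline of October 17, 2009, before any tolling.
The pending criminal prosecution from August 10, 2008 to October 12, 2008 tolled the period for 63 days, extending the deadline to December 19, 2009.
None of the other events listed affects the running of the period under the stated rules.
The March 5, 2010 filing falls after the December 19, 2009 deadline; the claim is time-barred.

TIME-BARRED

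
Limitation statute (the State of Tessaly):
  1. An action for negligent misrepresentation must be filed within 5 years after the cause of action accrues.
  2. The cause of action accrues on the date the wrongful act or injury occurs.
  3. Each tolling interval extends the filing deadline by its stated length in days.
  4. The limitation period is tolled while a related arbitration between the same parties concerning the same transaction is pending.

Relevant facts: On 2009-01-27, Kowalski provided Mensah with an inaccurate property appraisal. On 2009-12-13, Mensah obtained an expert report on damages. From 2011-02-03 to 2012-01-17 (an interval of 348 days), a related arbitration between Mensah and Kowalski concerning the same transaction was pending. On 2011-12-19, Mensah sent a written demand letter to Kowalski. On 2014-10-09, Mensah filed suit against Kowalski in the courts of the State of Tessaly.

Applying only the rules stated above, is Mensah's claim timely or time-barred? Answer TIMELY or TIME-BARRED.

TIMELY

The cause of action accrued on 2009-01-27, the date of the act.
The untolled deadline — 5 years after 2009-01-27 — is 2014-01-27.
Because the pending related arbitration ran from 2011-02-03 to 2012-01-17, the deadline is extended by 348 days to 2015-01-10.
The other events in the timeline have no effect on the limitation period under the stated rules.
Mensah filed on 2014-10-09, before the 2015-01-10 deadline, so the action is timely.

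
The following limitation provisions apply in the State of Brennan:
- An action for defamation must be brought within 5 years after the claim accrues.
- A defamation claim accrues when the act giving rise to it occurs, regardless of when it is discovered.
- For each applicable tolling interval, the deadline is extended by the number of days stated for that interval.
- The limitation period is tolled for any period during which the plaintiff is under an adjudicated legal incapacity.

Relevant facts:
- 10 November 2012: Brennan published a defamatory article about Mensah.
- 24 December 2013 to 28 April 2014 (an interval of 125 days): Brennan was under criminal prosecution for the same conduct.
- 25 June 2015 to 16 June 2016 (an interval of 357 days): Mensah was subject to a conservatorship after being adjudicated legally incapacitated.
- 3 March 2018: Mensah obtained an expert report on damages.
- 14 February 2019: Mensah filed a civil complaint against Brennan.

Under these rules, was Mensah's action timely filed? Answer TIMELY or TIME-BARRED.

TIME-BARRED

The claim accrued on 10 November 2012, the date of the act.
The untolled deadline — 5 years after 10 November 2012 — is 10 November 2017.
Because the plaintiff's legal incapacity ran from 25 June 2015 to 16 June 2016, the deadline is extended by 357 days to 2 November 2018.
The pending criminal prosecution from 24 December 2013 to 28 April 2014 does not toll the period, because no stated rule makes a criminal prosecution a tolling event.
None of the other events listed affects the running of the period under the stated rules.
Filing on 14 February 2019 missed the 2 November 2018 deadline — the action is time-barred.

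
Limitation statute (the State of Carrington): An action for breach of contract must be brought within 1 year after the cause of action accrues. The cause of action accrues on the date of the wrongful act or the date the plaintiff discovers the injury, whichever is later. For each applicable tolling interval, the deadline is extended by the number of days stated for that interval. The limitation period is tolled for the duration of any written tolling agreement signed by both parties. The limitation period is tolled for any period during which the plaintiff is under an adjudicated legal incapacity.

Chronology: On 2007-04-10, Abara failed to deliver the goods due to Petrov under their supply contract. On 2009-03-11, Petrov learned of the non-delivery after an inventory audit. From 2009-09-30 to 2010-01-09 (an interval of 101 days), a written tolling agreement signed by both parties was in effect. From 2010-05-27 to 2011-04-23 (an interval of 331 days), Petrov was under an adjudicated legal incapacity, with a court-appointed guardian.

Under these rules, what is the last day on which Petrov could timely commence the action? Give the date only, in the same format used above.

2011-05-17

Because discovery on 2009-03-11 post-dates the 2007-04-10 act, accrual under the later-of rule falls on 2009-03-11.
Adding the 1 year base period to 2009-03-11 gives a deadline of 2010-03-11, before any tolling.
Because the written tolling agreement ran from 2009-09-30 to 2010-01-09, the deadline is extended by 101 days to 2010-06-20.
The plaintiff's legal incapacity from 2010-05-27 to 2011-04-23 tolled the period for 331 days, extending the deadline to 2011-05-17.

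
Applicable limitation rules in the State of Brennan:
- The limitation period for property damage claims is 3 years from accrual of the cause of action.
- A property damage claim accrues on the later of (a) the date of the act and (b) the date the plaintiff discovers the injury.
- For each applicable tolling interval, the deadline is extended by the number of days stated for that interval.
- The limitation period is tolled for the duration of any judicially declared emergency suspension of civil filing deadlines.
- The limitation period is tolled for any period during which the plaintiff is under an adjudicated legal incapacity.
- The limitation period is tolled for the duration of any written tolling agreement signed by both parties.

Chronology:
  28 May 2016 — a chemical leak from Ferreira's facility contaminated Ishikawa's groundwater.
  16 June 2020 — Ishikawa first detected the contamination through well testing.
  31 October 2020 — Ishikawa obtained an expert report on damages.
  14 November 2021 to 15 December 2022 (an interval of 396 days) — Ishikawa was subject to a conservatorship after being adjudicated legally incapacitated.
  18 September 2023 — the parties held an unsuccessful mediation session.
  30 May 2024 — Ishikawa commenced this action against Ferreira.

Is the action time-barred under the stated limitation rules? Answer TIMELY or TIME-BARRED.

Because discovery on 16 June 2020 post-dates the 28 May 2016 act, accrual under the later-of rule falls on 16 June 2020.
Adding the 3 years base period to 16 June 2020 gives a deadline of 16 June 2023, before any tolling.
The period was tolled for 396 days by the plaintiff's legal incapacity (14 November 2021 to 15 December 2022), pushing the deadline to 16 July 2024.
Nothing else in the chronology tolls or restarts the period.
Filing on 30 May 2024 beat the 16 July 2024 deadline — the action is timely.

TIMELY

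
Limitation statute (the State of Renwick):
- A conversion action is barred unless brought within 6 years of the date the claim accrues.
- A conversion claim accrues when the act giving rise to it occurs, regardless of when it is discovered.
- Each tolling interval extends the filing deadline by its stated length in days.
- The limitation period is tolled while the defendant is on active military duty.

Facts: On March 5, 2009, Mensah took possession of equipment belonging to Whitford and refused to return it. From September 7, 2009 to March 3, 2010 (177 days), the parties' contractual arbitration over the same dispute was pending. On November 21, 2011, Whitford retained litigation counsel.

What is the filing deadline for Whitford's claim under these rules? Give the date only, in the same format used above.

The claim accrued on March 5, 2009, when the wrongful act occurred.
The untolled deadline — 6 years after March 5, 2009 — is March 5, 2015.
The pending related arbitration from September 7, 2009 to March 3, 2010 does not toll the period, because no stated rule makes a pending arbitration a tolling event.
The other events in the timeline have no effect on the limitation period under the stated rules.

March 5, 2015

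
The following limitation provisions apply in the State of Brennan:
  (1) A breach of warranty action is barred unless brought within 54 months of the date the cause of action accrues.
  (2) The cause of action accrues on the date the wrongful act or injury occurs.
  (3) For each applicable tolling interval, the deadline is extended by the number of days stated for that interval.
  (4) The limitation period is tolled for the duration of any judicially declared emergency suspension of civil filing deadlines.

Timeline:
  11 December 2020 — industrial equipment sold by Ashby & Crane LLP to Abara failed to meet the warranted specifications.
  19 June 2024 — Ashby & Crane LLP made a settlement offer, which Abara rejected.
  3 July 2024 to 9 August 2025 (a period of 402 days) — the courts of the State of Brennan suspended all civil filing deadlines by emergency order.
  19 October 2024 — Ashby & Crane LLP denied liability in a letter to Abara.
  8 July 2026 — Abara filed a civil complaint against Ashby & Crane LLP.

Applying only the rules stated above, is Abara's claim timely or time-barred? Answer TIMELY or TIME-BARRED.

TIMELY

The claim accrued on 11 December 2020, when the wrongful act occurred.
The untolled deadline — 54 months after 11 December 2020 — is 11 June 2025.
Because the emergency suspension of filing deadlines ran from 3 July 2024 to 9 August 2025, the deadline is extended by 402 days to 18 July 2026.
The other events in the timeline have no effect on the limitation period under the stated rules.
The 8 July 2026 filing precedes the 18 July 2026 deadline; the claim is timely.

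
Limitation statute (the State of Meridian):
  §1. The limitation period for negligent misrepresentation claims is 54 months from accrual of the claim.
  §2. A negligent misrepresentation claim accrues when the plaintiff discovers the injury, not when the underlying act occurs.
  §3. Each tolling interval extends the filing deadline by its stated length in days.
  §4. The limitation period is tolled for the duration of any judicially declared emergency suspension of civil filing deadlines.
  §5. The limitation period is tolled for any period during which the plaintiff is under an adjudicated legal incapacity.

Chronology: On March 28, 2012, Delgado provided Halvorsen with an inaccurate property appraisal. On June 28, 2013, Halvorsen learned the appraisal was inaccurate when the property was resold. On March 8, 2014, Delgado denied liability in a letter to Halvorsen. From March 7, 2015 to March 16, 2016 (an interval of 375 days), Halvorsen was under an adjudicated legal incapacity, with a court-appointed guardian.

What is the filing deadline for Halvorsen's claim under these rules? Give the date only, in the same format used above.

The claim did not accrue until Halvorsen discovered the injury on June 28, 2013; the March 28, 2012 act date does not start the clock under the stated rule.
54 months from June 28, 2013 is December 28, 2017.
The period was tolled for 375 days by the plaintiff's legal incapacity (March 7, 2015 to March 16, 2016), pushing the deadline to January 7, 2019.
Nothing else in the chronology tolls or restarts the period.

January 7, 2019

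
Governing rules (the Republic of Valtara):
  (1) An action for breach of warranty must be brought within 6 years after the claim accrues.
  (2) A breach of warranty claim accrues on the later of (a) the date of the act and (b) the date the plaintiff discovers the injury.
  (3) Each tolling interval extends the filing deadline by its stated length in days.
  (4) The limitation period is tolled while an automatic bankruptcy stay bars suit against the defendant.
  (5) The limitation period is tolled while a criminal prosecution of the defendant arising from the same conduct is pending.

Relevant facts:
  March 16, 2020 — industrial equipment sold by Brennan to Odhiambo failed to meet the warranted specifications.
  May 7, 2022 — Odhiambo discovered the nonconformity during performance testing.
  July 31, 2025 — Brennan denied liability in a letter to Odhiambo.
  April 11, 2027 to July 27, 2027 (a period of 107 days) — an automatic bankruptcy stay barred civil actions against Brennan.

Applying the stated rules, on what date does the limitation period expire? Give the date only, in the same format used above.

The claim accrued on May 7, 2022 — the later of the March 16, 2020 act and the May 7, 2022 discovery.
Adding the 6 years base period to May 7, 2022 gives a deadline of May 7, 2028, before any tolling.
The period was tolled for 107 days by the automatic bankruptcy stay (April 11, 2027 to July 27, 2027), pushing the deadline to August 22, 2028.
The other events in the timeline have no effect on the limitation period under the stated rules.

August 22, 2028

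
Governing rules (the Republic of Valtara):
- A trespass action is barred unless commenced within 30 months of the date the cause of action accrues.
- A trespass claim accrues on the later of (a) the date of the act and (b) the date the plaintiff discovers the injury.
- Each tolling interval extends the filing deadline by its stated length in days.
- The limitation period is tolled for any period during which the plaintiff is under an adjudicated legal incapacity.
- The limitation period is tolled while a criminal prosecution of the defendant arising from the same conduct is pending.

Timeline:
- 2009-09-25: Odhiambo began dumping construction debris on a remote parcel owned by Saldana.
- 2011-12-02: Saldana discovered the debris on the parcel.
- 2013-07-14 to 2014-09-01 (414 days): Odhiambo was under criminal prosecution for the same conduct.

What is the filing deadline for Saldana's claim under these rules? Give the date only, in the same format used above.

The claim accrued on 2011-12-02 — the later of the 2009-09-25 act and the 2011-12-02 discovery.
30 months from 2011-12-02 is 2014-06-02.
The pending criminal prosecution from 2013-07-14 to 2014-09-01 tolled the period for 414 days, extending the deadline to 2015-07-21.

2015-07-21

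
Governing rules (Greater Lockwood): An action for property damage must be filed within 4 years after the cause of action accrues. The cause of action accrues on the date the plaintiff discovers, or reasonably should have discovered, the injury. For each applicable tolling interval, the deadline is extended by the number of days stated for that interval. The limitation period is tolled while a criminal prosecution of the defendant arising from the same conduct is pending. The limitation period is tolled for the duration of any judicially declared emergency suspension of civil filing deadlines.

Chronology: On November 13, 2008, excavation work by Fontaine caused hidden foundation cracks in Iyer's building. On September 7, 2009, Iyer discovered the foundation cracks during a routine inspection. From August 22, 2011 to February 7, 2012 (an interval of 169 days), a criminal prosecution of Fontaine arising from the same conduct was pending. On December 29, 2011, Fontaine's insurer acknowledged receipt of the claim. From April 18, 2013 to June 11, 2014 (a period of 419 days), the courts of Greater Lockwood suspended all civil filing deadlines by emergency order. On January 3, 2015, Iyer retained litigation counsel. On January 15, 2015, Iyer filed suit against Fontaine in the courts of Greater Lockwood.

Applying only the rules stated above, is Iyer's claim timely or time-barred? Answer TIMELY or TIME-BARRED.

TIMELY

Accrual is tied to discovery, so the period began on September 7, 2009 rather than on November 13, 2008 when the act occurred.
Adding the 4 years base period to September 7, 2009 gives a deadline of September 7, 2013, before any tolling.
The period was tolled for 169 days by the pending criminal prosecution (August 22, 2011 to February 7, 2012), pushing the deadline to February 23, 2014.
The emergency suspension of filing deadlines from April 18, 2013 to June 11, 2014 tolled the period for 419 days, extending the deadline to April 18, 2015.
The other events in the timeline have no effect on the limitation period under the stated rules.
The January 15, 2015 filing precedes the April 18, 2015 deadline; the claim is timely.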